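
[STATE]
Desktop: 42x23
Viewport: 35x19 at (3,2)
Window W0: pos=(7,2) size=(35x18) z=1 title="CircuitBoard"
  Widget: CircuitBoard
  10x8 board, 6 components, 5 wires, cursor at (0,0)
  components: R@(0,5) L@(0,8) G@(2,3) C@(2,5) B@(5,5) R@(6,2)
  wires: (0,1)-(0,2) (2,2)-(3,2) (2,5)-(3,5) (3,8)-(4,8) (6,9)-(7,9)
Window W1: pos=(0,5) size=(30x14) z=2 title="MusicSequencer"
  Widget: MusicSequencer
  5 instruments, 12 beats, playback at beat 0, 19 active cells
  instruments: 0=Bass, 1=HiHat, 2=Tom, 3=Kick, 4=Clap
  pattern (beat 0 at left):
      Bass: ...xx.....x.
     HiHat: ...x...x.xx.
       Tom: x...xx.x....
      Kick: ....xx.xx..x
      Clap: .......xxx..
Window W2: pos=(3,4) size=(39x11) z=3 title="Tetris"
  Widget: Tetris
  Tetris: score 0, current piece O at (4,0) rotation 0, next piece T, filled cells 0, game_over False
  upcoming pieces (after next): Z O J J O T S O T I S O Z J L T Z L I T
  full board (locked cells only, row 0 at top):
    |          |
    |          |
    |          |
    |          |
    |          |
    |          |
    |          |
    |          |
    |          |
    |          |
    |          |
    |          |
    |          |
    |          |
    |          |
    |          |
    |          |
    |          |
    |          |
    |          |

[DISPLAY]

    ┏━━━━━━━━━━━━━━━━━━━━━━━━━━━━━━
    ┃ CircuitBoard                 
┏━━━━━━━━━━━━━━━━━━━━━━━━━━━━━━━━━━
┃ Tetris                           
┠──────────────────────────────────
┃          │Next:                  
┃          │ ▒                     
┃          │▒▒▒                    
┃          │                       
┃          │                       
┃          │                       
┃          │Score:                 
┗━━━━━━━━━━━━━━━━━━━━━━━━━━━━━━━━━━
                          ┃        
                          ┃  B     
                          ┃        
━━━━━━━━━━━━━━━━━━━━━━━━━━┛        
    ┗━━━━━━━━━━━━━━━━━━━━━━━━━━━━━━
                                   


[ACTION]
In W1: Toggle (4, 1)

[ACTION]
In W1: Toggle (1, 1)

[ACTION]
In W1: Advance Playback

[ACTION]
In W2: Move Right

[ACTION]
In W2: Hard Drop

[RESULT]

    ┏━━━━━━━━━━━━━━━━━━━━━━━━━━━━━━
    ┃ CircuitBoard                 
┏━━━━━━━━━━━━━━━━━━━━━━━━━━━━━━━━━━
┃ Tetris                           
┠──────────────────────────────────
┃          │Next:                  
┃          │▓▓                     
┃          │ ▓▓                    
┃          │                       
┃          │                       
┃     ▓▓   │                       
┃     ▓▓   │Score:                 
┗━━━━━━━━━━━━━━━━━━━━━━━━━━━━━━━━━━
                          ┃        
                          ┃  B     
                          ┃        
━━━━━━━━━━━━━━━━━━━━━━━━━━┛        
    ┗━━━━━━━━━━━━━━━━━━━━━━━━━━━━━━
                                   


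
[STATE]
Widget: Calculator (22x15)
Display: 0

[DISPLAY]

                     0
┌───┬───┬───┬───┐     
│ 7 │ 8 │ 9 │ ÷ │     
├───┼───┼───┼───┤     
│ 4 │ 5 │ 6 │ × │     
├───┼───┼───┼───┤     
│ 1 │ 2 │ 3 │ - │     
├───┼───┼───┼───┤     
│ 0 │ . │ = │ + │     
├───┼───┼───┼───┤     
│ C │ MC│ MR│ M+│     
└───┴───┴───┴───┘     
                      
                      
                      


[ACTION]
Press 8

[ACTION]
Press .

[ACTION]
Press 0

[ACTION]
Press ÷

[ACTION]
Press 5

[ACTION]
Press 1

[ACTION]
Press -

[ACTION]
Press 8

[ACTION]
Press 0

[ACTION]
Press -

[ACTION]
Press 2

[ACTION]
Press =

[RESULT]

          -81.84313725
┌───┬───┬───┬───┐     
│ 7 │ 8 │ 9 │ ÷ │     
├───┼───┼───┼───┤     
│ 4 │ 5 │ 6 │ × │     
├───┼───┼───┼───┤     
│ 1 │ 2 │ 3 │ - │     
├───┼───┼───┼───┤     
│ 0 │ . │ = │ + │     
├───┼───┼───┼───┤     
│ C │ MC│ MR│ M+│     
└───┴───┴───┴───┘     
                      
                      
                      


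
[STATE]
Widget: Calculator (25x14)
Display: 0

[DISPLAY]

                        0
┌───┬───┬───┬───┐        
│ 7 │ 8 │ 9 │ ÷ │        
├───┼───┼───┼───┤        
│ 4 │ 5 │ 6 │ × │        
├───┼───┼───┼───┤        
│ 1 │ 2 │ 3 │ - │        
├───┼───┼───┼───┤        
│ 0 │ . │ = │ + │        
├───┼───┼───┼───┤        
│ C │ MC│ MR│ M+│        
└───┴───┴───┴───┘        
                         
                         


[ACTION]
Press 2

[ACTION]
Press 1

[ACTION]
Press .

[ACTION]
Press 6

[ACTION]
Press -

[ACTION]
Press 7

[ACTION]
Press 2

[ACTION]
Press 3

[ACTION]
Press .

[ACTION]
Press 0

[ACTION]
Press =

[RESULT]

                   -701.4
┌───┬───┬───┬───┐        
│ 7 │ 8 │ 9 │ ÷ │        
├───┼───┼───┼───┤        
│ 4 │ 5 │ 6 │ × │        
├───┼───┼───┼───┤        
│ 1 │ 2 │ 3 │ - │        
├───┼───┼───┼───┤        
│ 0 │ . │ = │ + │        
├───┼───┼───┼───┤        
│ C │ MC│ MR│ M+│        
└───┴───┴───┴───┘        
                         
                         


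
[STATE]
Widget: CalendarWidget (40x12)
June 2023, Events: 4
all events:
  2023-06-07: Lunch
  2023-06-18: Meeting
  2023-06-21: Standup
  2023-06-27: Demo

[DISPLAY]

               June 2023                
Mo Tu We Th Fr Sa Su                    
          1  2  3  4                    
 5  6  7*  8  9 10 11                   
12 13 14 15 16 17 18*                   
19 20 21* 22 23 24 25                   
26 27* 28 29 30                         
                                        
                                        
                                        
                                        
                                        


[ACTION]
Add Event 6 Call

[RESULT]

               June 2023                
Mo Tu We Th Fr Sa Su                    
          1  2  3  4                    
 5  6*  7*  8  9 10 11                  
12 13 14 15 16 17 18*                   
19 20 21* 22 23 24 25                   
26 27* 28 29 30                         
                                        
                                        
                                        
                                        
                                        


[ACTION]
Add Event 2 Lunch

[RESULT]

               June 2023                
Mo Tu We Th Fr Sa Su                    
          1  2*  3  4                   
 5  6*  7*  8  9 10 11                  
12 13 14 15 16 17 18*                   
19 20 21* 22 23 24 25                   
26 27* 28 29 30                         
                                        
                                        
                                        
                                        
                                        


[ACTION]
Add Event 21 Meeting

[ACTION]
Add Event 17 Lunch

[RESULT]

               June 2023                
Mo Tu We Th Fr Sa Su                    
          1  2*  3  4                   
 5  6*  7*  8  9 10 11                  
12 13 14 15 16 17* 18*                  
19 20 21* 22 23 24 25                   
26 27* 28 29 30                         
                                        
                                        
                                        
                                        
                                        


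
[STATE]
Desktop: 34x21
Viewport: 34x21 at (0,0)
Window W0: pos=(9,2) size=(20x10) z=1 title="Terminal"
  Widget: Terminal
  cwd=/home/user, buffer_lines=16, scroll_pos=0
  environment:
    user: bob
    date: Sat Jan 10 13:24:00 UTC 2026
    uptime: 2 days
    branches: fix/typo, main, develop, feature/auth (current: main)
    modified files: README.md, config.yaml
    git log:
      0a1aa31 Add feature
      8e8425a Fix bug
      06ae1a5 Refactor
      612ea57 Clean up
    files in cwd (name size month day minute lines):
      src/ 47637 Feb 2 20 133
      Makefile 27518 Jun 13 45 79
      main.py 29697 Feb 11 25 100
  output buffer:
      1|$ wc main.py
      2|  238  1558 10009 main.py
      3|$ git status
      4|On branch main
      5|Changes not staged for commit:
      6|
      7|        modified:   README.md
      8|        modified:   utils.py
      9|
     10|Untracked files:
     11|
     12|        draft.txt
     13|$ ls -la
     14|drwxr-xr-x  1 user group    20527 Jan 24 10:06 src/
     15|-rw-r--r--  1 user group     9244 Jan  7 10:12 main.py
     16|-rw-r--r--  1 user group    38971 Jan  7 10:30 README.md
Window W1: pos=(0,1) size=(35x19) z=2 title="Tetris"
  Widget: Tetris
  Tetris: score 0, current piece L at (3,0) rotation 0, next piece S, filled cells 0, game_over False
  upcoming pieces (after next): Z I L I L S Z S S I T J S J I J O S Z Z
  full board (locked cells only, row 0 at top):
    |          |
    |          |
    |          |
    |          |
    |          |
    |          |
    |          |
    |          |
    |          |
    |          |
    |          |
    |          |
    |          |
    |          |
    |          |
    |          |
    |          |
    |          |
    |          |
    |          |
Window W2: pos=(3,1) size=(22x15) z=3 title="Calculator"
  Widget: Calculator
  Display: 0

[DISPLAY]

                                  
┏━━┏━━━━━━━━━━━━━━━━━━━━┓━━━━━━━━━
┃ T┃ Calculator         ┃         
┠──┠────────────────────┨─────────
┃  ┃                   0┃         
┃  ┃┌───┬───┬───┬───┐   ┃         
┃  ┃│ 7 │ 8 │ 9 │ ÷ │   ┃         
┃  ┃├───┼───┼───┼───┤   ┃         
┃  ┃│ 4 │ 5 │ 6 │ × │   ┃         
┃  ┃├───┼───┼───┼───┤   ┃         
┃  ┃│ 1 │ 2 │ 3 │ - │   ┃         
┃  ┃├───┼───┼───┼───┤   ┃         
┃  ┃│ 0 │ . │ = │ + │   ┃         
┃  ┃├───┼───┼───┼───┤   ┃         
┃  ┃│ C │ MC│ MR│ M+│   ┃         
┃  ┗━━━━━━━━━━━━━━━━━━━━┛         
┃          │                      
┃          │                      
┃          │                      
┗━━━━━━━━━━━━━━━━━━━━━━━━━━━━━━━━━
                                  


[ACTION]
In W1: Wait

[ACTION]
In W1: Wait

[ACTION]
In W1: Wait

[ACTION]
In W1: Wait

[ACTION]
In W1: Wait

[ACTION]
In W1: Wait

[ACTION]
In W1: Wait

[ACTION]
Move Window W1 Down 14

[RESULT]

                                  
   ┏━━━━━━━━━━━━━━━━━━━━┓         
┏━━┃ Calculator         ┃━━━━━━━━━
┃ T┠────────────────────┨         
┠──┃                   0┃─────────
┃  ┃┌───┬───┬───┬───┐   ┃         
┃  ┃│ 7 │ 8 │ 9 │ ÷ │   ┃         
┃  ┃├───┼───┼───┼───┤   ┃         
┃  ┃│ 4 │ 5 │ 6 │ × │   ┃         
┃  ┃├───┼───┼───┼───┤   ┃         
┃  ┃│ 1 │ 2 │ 3 │ - │   ┃         
┃  ┃├───┼───┼───┼───┤   ┃         
┃  ┃│ 0 │ . │ = │ + │   ┃         
┃  ┃├───┼───┼───┼───┤   ┃         
┃  ┃│ C │ MC│ MR│ M+│   ┃         
┃  ┗━━━━━━━━━━━━━━━━━━━━┛         
┃          │                      
┃          │                      
┃          │                      
┃          │                      
┗━━━━━━━━━━━━━━━━━━━━━━━━━━━━━━━━━


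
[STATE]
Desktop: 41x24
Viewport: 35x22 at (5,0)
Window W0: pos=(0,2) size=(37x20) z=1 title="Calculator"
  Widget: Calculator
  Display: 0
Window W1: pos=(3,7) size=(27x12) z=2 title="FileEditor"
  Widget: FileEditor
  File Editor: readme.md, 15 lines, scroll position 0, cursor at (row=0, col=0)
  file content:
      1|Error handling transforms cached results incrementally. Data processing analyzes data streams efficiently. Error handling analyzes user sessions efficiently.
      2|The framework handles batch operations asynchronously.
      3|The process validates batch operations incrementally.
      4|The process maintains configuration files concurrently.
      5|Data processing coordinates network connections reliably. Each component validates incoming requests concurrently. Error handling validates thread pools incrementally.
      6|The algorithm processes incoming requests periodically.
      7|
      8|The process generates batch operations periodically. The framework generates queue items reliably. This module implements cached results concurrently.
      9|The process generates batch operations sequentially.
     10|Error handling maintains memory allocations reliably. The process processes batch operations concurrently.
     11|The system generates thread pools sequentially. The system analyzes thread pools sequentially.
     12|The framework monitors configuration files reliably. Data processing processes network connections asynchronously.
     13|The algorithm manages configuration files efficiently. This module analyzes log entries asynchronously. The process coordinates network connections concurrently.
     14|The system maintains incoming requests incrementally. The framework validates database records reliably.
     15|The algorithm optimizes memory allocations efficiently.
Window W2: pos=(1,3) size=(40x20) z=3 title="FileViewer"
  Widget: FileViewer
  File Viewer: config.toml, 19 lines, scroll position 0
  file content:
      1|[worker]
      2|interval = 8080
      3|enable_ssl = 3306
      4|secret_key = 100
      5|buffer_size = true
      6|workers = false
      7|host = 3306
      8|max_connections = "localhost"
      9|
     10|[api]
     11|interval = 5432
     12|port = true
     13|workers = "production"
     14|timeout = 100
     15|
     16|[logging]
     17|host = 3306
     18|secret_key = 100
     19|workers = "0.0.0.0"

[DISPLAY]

                                   
                                   
━━━━━━━━━━━━━━━━━━━━━━━━━━━━━━━┓   
━━━━━━━━━━━━━━━━━━━━━━━━━━━━━━━━━━━
leViewer                           
───────────────────────────────────
rker]                             ▲
erval = 8080                      █
ble_ssl = 3306                    ░
ret_key = 100                     ░
fer_size = true                   ░
kers = false                      ░
t = 3306                          ░
_connections = "localhost"        ░
                                  ░
i]                                ░
erval = 5432                      ░
t = true                          ░
kers = "production"               ░
eout = 100                        ░
                                  ░
gging]                            ▼


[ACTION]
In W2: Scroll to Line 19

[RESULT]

                                   
                                   
━━━━━━━━━━━━━━━━━━━━━━━━━━━━━━━┓   
━━━━━━━━━━━━━━━━━━━━━━━━━━━━━━━━━━━
leViewer                           
───────────────────────────────────
ret_key = 100                     ▲
fer_size = true                   ░
kers = false                      ░
t = 3306                          ░
_connections = "localhost"        ░
                                  ░
i]                                ░
erval = 5432                      ░
t = true                          ░
kers = "production"               ░
eout = 100                        ░
                                  ░
gging]                            ░
t = 3306                          ░
ret_key = 100                     █
kers = "0.0.0.0"                  ▼


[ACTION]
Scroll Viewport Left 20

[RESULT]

                                   
                                   
┏━━━━━━━━━━━━━━━━━━━━━━━━━━━━━━━━━━
┃┏━━━━━━━━━━━━━━━━━━━━━━━━━━━━━━━━━
┠┃ FileViewer                      
┃┠─────────────────────────────────
┃┃secret_key = 100                 
┃┃buffer_size = true               
┃┃workers = false                  
┃┃host = 3306                      
┃┃max_connections = "localhost"    
┃┃                                 
┃┃[api]                            
┃┃interval = 5432                  
┃┃port = true                      
┃┃workers = "production"           
┃┃timeout = 100                    
┃┃                                 
┃┃[logging]                        
┃┃host = 3306                      
┃┃secret_key = 100                 
┗┃workers = "0.0.0.0"              


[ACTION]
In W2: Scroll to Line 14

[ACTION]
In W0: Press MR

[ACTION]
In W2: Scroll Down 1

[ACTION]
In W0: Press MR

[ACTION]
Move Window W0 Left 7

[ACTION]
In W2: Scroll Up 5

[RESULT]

                                   
                                   
┏━━━━━━━━━━━━━━━━━━━━━━━━━━━━━━━━━━
┃┏━━━━━━━━━━━━━━━━━━━━━━━━━━━━━━━━━
┠┃ FileViewer                      
┃┠─────────────────────────────────
┃┃[worker]                         
┃┃interval = 8080                  
┃┃enable_ssl = 3306                
┃┃secret_key = 100                 
┃┃buffer_size = true               
┃┃workers = false                  
┃┃host = 3306                      
┃┃max_connections = "localhost"    
┃┃                                 
┃┃[api]                            
┃┃interval = 5432                  
┃┃port = true                      
┃┃workers = "production"           
┃┃timeout = 100                    
┃┃                                 
┗┃[logging]                        


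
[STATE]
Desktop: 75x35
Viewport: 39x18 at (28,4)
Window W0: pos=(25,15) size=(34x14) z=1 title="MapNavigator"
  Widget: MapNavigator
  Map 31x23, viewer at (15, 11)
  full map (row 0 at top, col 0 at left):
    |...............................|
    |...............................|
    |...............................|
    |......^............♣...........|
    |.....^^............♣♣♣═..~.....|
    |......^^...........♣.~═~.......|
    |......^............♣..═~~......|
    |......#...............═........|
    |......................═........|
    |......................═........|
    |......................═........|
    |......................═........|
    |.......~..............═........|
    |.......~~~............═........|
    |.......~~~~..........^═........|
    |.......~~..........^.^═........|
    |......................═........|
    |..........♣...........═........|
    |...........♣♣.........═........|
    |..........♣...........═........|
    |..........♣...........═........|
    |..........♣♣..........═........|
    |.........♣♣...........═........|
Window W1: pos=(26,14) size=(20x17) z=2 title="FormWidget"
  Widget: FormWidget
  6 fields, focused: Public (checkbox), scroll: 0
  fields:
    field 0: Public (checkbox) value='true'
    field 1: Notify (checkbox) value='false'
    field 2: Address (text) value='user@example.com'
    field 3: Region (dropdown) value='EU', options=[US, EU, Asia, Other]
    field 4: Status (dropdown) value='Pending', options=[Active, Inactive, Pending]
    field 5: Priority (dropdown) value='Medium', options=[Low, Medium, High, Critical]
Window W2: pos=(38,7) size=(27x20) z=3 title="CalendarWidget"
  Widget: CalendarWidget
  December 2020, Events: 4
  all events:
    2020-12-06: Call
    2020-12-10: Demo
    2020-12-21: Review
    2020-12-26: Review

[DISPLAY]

                                       
                                       
                                       
          ┏━━━━━━━━━━━━━━━━━━━━━━━━━┓  
          ┃ CalendarWidget          ┃  
          ┠─────────────────────────┨  
          ┃      December 2020      ┃  
          ┃Mo Tu We Th Fr Sa Su     ┃  
          ┃    1  2  3  4  5  6*    ┃  
          ┃ 7  8  9 10* 11 12 13    ┃  
━━━━━━━━━━┃14 15 16 17 18 19 20     ┃  
FormWidget┃21* 22 23 24 25 26* 27   ┃  
──────────┃28 29 30 31              ┃  
 Public:  ┃                         ┃  
 Notify:  ┃                         ┃  
 Address: ┃                         ┃  
 Region:  ┃                         ┃  
 Status:  ┃                         ┃  


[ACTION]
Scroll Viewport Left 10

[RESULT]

                                       
                                       
                                       
                    ┏━━━━━━━━━━━━━━━━━━
                    ┃ CalendarWidget   
                    ┠──────────────────
                    ┃      December 202
                    ┃Mo Tu We Th Fr Sa 
                    ┃    1  2  3  4  5 
                    ┃ 7  8  9 10* 11 12
        ┏━━━━━━━━━━━┃14 15 16 17 18 19 
       ┏┃ FormWidget┃21* 22 23 24 25 26
       ┃┠───────────┃28 29 30 31       
       ┠┃> Public:  ┃                  
       ┃┃  Notify:  ┃                  
       ┃┃  Address: ┃                  
       ┃┃  Region:  ┃                  
       ┃┃  Status:  ┃                  


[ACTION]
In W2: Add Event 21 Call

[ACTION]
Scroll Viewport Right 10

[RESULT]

                                       
                                       
                                       
          ┏━━━━━━━━━━━━━━━━━━━━━━━━━┓  
          ┃ CalendarWidget          ┃  
          ┠─────────────────────────┨  
          ┃      December 2020      ┃  
          ┃Mo Tu We Th Fr Sa Su     ┃  
          ┃    1  2  3  4  5  6*    ┃  
          ┃ 7  8  9 10* 11 12 13    ┃  
━━━━━━━━━━┃14 15 16 17 18 19 20     ┃  
FormWidget┃21* 22 23 24 25 26* 27   ┃  
──────────┃28 29 30 31              ┃  
 Public:  ┃                         ┃  
 Notify:  ┃                         ┃  
 Address: ┃                         ┃  
 Region:  ┃                         ┃  
 Status:  ┃                         ┃  


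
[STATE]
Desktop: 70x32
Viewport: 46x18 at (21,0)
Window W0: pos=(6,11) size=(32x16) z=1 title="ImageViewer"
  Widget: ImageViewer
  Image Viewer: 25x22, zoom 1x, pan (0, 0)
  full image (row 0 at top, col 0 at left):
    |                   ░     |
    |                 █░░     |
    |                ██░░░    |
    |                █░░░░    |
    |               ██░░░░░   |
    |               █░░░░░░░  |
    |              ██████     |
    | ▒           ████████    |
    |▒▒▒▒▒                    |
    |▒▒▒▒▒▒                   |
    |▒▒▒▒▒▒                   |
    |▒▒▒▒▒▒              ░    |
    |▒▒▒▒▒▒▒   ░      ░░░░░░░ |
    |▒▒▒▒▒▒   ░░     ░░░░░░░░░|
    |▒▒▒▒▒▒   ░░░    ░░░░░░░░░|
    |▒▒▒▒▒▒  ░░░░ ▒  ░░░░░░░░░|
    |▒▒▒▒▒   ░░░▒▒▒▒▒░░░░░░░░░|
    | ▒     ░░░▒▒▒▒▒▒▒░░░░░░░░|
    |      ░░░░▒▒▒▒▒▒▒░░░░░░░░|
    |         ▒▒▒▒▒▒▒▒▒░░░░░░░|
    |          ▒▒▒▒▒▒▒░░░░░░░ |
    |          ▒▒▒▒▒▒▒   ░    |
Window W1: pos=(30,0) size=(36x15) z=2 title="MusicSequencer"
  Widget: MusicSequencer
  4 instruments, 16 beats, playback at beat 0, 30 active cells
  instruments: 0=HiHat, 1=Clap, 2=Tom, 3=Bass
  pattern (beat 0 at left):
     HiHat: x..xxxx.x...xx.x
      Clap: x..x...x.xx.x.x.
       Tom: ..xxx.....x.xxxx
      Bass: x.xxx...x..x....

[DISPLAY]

         ┏━━━━━━━━━━━━━━━━━━━━━━━━━━━━━━━━━━┓ 
         ┃ MusicSequencer                   ┃ 
         ┠──────────────────────────────────┨ 
         ┃      ▼123456789012345            ┃ 
         ┃ HiHat█··████·█···██·█            ┃ 
         ┃  Clap█··█···█·██·█·█·            ┃ 
         ┃   Tom··███·····█·████            ┃ 
         ┃  Bass█·███···█··█····            ┃ 
         ┃                                  ┃ 
         ┃                                  ┃ 
         ┃                                  ┃ 
━━━━━━━━━┃                                  ┃ 
         ┃                                  ┃ 
─────────┃                                  ┃ 
     ░   ┗━━━━━━━━━━━━━━━━━━━━━━━━━━━━━━━━━━┛ 
   █░░          ┃                             
  ██░░░         ┃                             
  █░░░░         ┃                             


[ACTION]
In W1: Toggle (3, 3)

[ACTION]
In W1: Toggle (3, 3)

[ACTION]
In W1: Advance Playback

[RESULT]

         ┏━━━━━━━━━━━━━━━━━━━━━━━━━━━━━━━━━━┓ 
         ┃ MusicSequencer                   ┃ 
         ┠──────────────────────────────────┨ 
         ┃      0▼23456789012345            ┃ 
         ┃ HiHat█··████·█···██·█            ┃ 
         ┃  Clap█··█···█·██·█·█·            ┃ 
         ┃   Tom··███·····█·████            ┃ 
         ┃  Bass█·███···█··█····            ┃ 
         ┃                                  ┃ 
         ┃                                  ┃ 
         ┃                                  ┃ 
━━━━━━━━━┃                                  ┃ 
         ┃                                  ┃ 
─────────┃                                  ┃ 
     ░   ┗━━━━━━━━━━━━━━━━━━━━━━━━━━━━━━━━━━┛ 
   █░░          ┃                             
  ██░░░         ┃                             
  █░░░░         ┃                             


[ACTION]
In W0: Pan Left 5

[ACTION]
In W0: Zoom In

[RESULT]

         ┏━━━━━━━━━━━━━━━━━━━━━━━━━━━━━━━━━━┓ 
         ┃ MusicSequencer                   ┃ 
         ┠──────────────────────────────────┨ 
         ┃      0▼23456789012345            ┃ 
         ┃ HiHat█··████·█···██·█            ┃ 
         ┃  Clap█··█···█·██·█·█·            ┃ 
         ┃   Tom··███·····█·████            ┃ 
         ┃  Bass█·███···█··█····            ┃ 
         ┃                                  ┃ 
         ┃                                  ┃ 
         ┃                                  ┃ 
━━━━━━━━━┃                                  ┃ 
         ┃                                  ┃ 
─────────┃                                  ┃ 
         ┗━━━━━━━━━━━━━━━━━━━━━━━━━━━━━━━━━━┛ 
                ┃                             
                ┃                             
                ┃                             


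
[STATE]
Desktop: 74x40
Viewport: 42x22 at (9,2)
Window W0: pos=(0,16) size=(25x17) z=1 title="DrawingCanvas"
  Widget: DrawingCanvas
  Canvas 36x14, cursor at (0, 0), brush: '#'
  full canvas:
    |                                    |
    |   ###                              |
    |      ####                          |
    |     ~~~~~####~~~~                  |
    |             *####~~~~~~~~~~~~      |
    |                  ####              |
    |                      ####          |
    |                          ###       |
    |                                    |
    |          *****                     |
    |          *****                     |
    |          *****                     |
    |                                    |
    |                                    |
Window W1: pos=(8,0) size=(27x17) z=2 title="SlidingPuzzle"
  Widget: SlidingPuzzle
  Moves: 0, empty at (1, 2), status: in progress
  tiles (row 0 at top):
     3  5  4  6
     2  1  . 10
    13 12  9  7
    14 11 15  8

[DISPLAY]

─────────────────────────┨                
┌────┬────┬────┬────┐    ┃                
│  3 │  5 │  4 │  6 │    ┃                
├────┼────┼────┼────┤    ┃                
│  2 │  1 │    │ 10 │    ┃                
├────┼────┼────┼────┤    ┃                
│ 13 │ 12 │  9 │  7 │    ┃                
├────┼────┼────┼────┤    ┃                
│ 14 │ 11 │ 15 │  8 │    ┃                
└────┴────┴────┴────┘    ┃                
Moves: 0                 ┃                
                         ┃                
                         ┃                
                         ┃                
━━━━━━━━━━━━━━━━━━━━━━━━━┛                
Canvas         ┃                          
───────────────┨                          
               ┃                          
               ┃                          
##             ┃                          
~~####~~~~     ┃                          
     *####~~~~~┃                          


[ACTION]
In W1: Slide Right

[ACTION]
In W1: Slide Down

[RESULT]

─────────────────────────┨                
┌────┬────┬────┬────┐    ┃                
│  3 │    │  4 │  6 │    ┃                
├────┼────┼────┼────┤    ┃                
│  2 │  5 │  1 │ 10 │    ┃                
├────┼────┼────┼────┤    ┃                
│ 13 │ 12 │  9 │  7 │    ┃                
├────┼────┼────┼────┤    ┃                
│ 14 │ 11 │ 15 │  8 │    ┃                
└────┴────┴────┴────┘    ┃                
Moves: 2                 ┃                
                         ┃                
                         ┃                
                         ┃                
━━━━━━━━━━━━━━━━━━━━━━━━━┛                
Canvas         ┃                          
───────────────┨                          
               ┃                          
               ┃                          
##             ┃                          
~~####~~~~     ┃                          
     *####~~~~~┃                          


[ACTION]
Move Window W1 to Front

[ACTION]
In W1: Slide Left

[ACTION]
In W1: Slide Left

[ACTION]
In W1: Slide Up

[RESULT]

─────────────────────────┨                
┌────┬────┬────┬────┐    ┃                
│  3 │  4 │  6 │ 10 │    ┃                
├────┼────┼────┼────┤    ┃                
│  2 │  5 │  1 │    │    ┃                
├────┼────┼────┼────┤    ┃                
│ 13 │ 12 │  9 │  7 │    ┃                
├────┼────┼────┼────┤    ┃                
│ 14 │ 11 │ 15 │  8 │    ┃                
└────┴────┴────┴────┘    ┃                
Moves: 5                 ┃                
                         ┃                
                         ┃                
                         ┃                
━━━━━━━━━━━━━━━━━━━━━━━━━┛                
Canvas         ┃                          
───────────────┨                          
               ┃                          
               ┃                          
##             ┃                          
~~####~~~~     ┃                          
     *####~~~~~┃                          


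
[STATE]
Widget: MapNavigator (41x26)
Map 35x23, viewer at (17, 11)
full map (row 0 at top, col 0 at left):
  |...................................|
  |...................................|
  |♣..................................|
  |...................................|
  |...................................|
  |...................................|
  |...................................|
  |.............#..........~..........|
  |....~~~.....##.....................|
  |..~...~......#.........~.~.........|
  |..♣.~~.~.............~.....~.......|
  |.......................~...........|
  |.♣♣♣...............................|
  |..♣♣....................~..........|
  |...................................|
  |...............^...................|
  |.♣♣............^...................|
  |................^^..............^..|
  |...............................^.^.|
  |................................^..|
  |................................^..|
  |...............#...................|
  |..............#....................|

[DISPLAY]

                                         
                                         
   ...................................   
   ...................................   
   ♣..................................   
   ...................................   
   ...................................   
   ...................................   
   ...................................   
   .............#..........~..........   
   ....~~~.....##.....................   
   ..~...~......#.........~.~.........   
   ..♣.~~.~.............~.....~.......   
   .................@.....~...........   
   .♣♣♣...............................   
   ..♣♣....................~..........   
   ...................................   
   ...............^...................   
   .♣♣............^...................   
   ................^^..............^..   
   ...............................^.^.   
   ................................^..   
   ................................^..   
   ...............#...................   
   ..............#....................   
                                         


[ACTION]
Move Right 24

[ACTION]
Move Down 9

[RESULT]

..........~..........                    
.....................                    
.........~.~.........                    
.......~.....~.......                    
.........~...........                    
.....................                    
..........~..........                    
.....................                    
.^...................                    
.^...................                    
..^^..............^..                    
.................^.^.                    
..................^..                    
..................^.@                    
.#...................                    
#....................                    
                                         
                                         
                                         
                                         
                                         
                                         
                                         
                                         
                                         
                                         


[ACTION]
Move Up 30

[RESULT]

                                         
                                         
                                         
                                         
                                         
                                         
                                         
                                         
                                         
                                         
                                         
                                         
                                         
....................@                    
.....................                    
.....................                    
.....................                    
.....................                    
.....................                    
.....................                    
..........~..........                    
.....................                    
.........~.~.........                    
.......~.....~.......                    
.........~...........                    
.....................                    


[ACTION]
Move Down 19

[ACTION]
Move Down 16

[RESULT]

.........~.~.........                    
.......~.....~.......                    
.........~...........                    
.....................                    
..........~..........                    
.....................                    
.^...................                    
.^...................                    
..^^..............^..                    
.................^.^.                    
..................^..                    
..................^..                    
.#...................                    
#...................@                    
                                         
                                         
                                         
                                         
                                         
                                         
                                         
                                         
                                         
                                         
                                         
                                         


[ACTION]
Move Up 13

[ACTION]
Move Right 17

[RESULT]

                                         
                                         
                                         
                                         
.....................                    
.....................                    
.....................                    
.....................                    
.....................                    
.....................                    
.....................                    
..........~..........                    
.....................                    
.........~.~........@                    
.......~.....~.......                    
.........~...........                    
.....................                    
..........~..........                    
.....................                    
.^...................                    
.^...................                    
..^^..............^..                    
.................^.^.                    
..................^..                    
..................^..                    
.#...................                    
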